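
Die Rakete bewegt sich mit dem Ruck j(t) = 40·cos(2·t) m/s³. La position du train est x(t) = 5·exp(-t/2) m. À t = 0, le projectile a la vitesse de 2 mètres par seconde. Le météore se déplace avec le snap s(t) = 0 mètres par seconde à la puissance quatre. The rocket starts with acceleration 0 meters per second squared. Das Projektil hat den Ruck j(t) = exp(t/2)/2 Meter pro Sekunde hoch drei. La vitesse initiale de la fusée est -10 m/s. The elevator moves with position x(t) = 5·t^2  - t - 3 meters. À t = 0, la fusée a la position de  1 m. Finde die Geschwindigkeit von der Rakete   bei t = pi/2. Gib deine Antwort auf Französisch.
En partant du jerk j(t) = 40·cos(2·t), nous prenons 2 intégrales. La primitive du jerk, avec a(0) = 0, donne l'accélération: a(t) = 20·sin(2·t). En prenant ∫a(t)dt et en appliquant v(0) = -10, nous trouvons v(t) = -10·cos(2·t). Nous avons la vitesse v(t) = -10·cos(2·t). En substituant t = pi/2: v(pi/2) = 10.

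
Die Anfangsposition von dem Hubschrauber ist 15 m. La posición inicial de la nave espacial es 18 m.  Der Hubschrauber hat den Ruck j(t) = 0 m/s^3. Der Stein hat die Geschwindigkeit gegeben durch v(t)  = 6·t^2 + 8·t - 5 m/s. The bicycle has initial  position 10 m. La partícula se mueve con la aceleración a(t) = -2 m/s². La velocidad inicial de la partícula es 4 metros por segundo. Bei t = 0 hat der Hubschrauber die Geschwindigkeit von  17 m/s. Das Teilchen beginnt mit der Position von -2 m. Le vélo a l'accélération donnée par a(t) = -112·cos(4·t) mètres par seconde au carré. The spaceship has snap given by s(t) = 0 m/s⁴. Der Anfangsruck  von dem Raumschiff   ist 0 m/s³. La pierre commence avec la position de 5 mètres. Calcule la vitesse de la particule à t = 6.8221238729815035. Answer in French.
Nous devons trouver l'intégrale de notre équation de l'accélération a(t) = -2 1 fois. L'intégrale de l'accélération est la vitesse. En utilisant v(0) = 4, nous obtenons v(t) = 4 - 2·t. De l'équation de la vitesse v(t) = 4 - 2·t, nous substituons t = 6.8221238729815035 pour obtenir v = -9.64424774596301.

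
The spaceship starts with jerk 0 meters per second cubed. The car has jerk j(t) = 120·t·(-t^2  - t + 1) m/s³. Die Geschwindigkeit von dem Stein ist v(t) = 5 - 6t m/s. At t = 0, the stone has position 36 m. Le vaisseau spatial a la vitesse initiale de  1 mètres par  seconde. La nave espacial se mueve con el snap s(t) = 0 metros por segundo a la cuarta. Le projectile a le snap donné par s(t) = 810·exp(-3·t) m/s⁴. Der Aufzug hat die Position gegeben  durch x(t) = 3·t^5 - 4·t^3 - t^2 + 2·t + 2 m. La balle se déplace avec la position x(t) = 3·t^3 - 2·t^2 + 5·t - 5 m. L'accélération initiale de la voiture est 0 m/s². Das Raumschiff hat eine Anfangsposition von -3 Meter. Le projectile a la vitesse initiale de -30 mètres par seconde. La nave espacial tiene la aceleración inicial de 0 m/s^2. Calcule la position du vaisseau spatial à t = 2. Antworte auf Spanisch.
Necesitamos integrar nuestra ecuación del snap s(t) = 0 4 veces. La antiderivada del snap es la sacudida. Usando j(0) = 0, obtenemos j(t) = 0. Tomando ∫j(t)dt y aplicando a(0) = 0, encontramos a(t) = 0. Tomando ∫a(t)dt y aplicando v(0) = 1, encontramos v(t) = 1. Tomando ∫v(t)dt y aplicando x(0) = -3, encontramos x(t) = t - 3. De la ecuación de la posición x(t) = t - 3, sustituimos t = 2 para obtener x = -1.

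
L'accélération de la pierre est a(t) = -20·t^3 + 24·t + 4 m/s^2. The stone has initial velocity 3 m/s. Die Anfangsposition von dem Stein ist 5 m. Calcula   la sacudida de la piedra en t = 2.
Debemos derivar nuestra ecuación de la aceleración a(t) = -20·t^3 + 24·t + 4 1 vez. La derivada de la aceleración da la sacudida: j(t) = 24 - 60·t^2. Tenemos la sacudida j(t) = 24 - 60·t^2. Sustituyendo t = 2: j(2) = -216.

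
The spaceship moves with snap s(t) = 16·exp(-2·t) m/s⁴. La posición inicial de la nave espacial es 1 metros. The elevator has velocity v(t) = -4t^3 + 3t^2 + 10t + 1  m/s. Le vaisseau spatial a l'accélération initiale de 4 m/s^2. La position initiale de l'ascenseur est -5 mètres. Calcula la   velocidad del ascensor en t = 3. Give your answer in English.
Using v(t) = -4·t^3 + 3·t^2 + 10·t + 1 and substituting t = 3, we find v = -50.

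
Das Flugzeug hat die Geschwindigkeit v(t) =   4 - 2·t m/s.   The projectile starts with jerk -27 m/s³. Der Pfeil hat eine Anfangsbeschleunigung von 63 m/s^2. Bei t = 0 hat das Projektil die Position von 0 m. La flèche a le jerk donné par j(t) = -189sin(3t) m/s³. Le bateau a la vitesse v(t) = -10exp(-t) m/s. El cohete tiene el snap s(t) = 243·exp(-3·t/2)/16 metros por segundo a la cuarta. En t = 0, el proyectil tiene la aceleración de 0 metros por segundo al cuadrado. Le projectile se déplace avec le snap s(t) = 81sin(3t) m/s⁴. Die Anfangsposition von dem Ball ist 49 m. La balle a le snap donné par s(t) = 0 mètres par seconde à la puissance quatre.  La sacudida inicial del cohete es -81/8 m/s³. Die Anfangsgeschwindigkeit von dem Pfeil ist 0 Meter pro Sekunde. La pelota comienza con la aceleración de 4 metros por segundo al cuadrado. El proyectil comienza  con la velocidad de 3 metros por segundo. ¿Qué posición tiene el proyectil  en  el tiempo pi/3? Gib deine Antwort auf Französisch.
Nous devons trouver l'intégrale de notre équation du snap s(t) = 81·sin(3·t) 4 fois. La primitive du snap est le jerk. En utilisant j(0) = -27, nous obtenons j(t) = -27·cos(3·t). En intégrant le jerk et en utilisant la condition initiale a(0) = 0, nous obtenons a(t) = -9·sin(3·t). L'intégrale de l'accélération est la vitesse. En utilisant v(0) = 3, nous obtenons v(t) = 3·cos(3·t). La primitive de la vitesse est la position. En utilisant x(0) = 0, nous obtenons x(t) = sin(3·t). En utilisant x(t) = sin(3·t) et en substituant t = pi/3, nous trouvons x = 0.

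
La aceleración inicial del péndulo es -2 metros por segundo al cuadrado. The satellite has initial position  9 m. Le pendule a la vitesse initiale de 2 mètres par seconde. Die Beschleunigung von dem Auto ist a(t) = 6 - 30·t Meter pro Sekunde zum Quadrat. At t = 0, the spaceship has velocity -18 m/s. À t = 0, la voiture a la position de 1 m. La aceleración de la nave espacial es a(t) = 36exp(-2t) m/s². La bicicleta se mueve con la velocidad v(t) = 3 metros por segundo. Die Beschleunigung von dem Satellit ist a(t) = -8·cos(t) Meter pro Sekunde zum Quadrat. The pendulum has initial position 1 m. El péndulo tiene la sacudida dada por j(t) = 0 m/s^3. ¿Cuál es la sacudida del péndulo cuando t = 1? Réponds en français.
Nous avons le jerk j(t) = 0. En substituant t = 1: j(1) = 0.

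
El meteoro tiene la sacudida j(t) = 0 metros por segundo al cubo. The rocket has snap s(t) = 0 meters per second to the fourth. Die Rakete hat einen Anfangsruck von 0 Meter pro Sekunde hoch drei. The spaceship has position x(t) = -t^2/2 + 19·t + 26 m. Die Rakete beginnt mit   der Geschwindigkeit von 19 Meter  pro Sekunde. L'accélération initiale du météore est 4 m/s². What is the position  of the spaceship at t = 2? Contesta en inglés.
We have position x(t) = -t^2/2 + 19·t + 26. Substituting t = 2: x(2) = 62.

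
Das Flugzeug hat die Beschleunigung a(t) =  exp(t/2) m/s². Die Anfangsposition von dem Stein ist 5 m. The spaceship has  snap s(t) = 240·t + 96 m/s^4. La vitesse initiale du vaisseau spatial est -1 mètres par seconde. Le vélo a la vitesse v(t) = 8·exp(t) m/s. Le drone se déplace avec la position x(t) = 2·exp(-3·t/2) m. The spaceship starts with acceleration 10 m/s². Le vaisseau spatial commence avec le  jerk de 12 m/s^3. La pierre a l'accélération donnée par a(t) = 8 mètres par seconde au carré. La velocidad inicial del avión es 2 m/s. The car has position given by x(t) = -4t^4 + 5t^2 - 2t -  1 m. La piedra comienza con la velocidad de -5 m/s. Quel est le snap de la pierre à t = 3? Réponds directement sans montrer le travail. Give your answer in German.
Bei t = 3, s = 0.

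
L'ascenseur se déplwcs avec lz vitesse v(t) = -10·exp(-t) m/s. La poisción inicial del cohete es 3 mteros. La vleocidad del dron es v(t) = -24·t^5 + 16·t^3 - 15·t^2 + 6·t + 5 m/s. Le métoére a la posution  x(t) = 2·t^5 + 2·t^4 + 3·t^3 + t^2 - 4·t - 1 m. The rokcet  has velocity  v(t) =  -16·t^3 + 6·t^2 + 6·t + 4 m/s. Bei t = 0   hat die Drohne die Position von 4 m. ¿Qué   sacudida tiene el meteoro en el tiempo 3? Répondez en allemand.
Ausgehend von der Position x(t) = 2·t^5 + 2·t^4 + 3·t^3 + t^2 - 4·t - 1, nehmen wir 3 Ableitungen. Die Ableitung von der Position ergibt die Geschwindigkeit: v(t) = 10·t^4 + 8·t^3 + 9·t^2 + 2·t - 4. Die Ableitung von der Geschwindigkeit ergibt die Beschleunigung: a(t) = 40·t^3 + 24·t^2 + 18·t + 2. Die Ableitung von der Beschleunigung ergibt den Ruck: j(t) = 120·t^2 + 48·t + 18. Wir haben den Ruck j(t) = 120·t^2 + 48·t + 18. Durch Einsetzen von t = 3: j(3) = 1242.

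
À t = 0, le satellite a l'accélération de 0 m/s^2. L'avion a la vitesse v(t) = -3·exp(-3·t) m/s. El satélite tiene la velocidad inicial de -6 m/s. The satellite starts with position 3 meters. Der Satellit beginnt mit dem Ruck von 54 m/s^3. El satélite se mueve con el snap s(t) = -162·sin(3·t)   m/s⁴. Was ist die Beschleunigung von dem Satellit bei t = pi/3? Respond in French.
Nous devons intégrer notre équation du snap s(t) = -162·sin(3·t) 2 fois. L'intégrale du snap est le jerk. En utilisant j(0) = 54, nous obtenons j(t) = 54·cos(3·t). La primitive du jerk, avec a(0) = 0, donne l'accélération: a(t) = 18·sin(3·t). En utilisant a(t) = 18·sin(3·t) et en substituant t = pi/3, nous trouvons a = 0.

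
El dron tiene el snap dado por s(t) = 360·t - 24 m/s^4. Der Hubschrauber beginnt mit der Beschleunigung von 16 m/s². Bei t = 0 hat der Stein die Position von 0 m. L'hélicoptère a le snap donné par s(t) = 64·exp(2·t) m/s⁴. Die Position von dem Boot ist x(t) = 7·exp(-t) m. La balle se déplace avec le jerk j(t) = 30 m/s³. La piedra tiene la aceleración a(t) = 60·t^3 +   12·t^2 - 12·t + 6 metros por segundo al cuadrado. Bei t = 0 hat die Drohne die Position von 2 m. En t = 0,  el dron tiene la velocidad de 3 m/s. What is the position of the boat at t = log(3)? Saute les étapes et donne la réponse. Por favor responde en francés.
La réponse est 7/3.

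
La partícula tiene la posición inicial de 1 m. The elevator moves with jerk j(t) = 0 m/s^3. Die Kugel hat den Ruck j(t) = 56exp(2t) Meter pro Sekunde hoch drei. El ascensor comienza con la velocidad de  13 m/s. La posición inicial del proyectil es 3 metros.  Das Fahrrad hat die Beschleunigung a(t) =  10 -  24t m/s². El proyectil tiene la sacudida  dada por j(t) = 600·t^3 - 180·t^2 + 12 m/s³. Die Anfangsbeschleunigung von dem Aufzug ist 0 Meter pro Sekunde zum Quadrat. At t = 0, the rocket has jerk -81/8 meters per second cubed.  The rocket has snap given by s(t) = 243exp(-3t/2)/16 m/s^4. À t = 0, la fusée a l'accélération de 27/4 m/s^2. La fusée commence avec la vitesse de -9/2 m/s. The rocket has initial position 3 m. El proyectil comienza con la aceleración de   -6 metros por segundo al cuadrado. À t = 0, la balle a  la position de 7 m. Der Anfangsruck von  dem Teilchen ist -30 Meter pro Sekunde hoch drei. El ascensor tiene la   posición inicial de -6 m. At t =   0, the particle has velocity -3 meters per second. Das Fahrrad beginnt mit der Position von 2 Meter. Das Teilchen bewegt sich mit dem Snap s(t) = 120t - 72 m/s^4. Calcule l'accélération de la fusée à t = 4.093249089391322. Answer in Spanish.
Para resolver esto, necesitamos tomar 2 integrales de nuestra ecuación del snap s(t) = 243·exp(-3·t/2)/16. La antiderivada del snap es la sacudida. Usando j(0) = -81/8, obtenemos j(t) = -81·exp(-3·t/2)/8. La antiderivada de la sacudida, con a(0) = 27/4, da la aceleración: a(t) = 27·exp(-3·t/2)/4. Usando a(t) = 27·exp(-3·t/2)/4 y sustituyendo t = 4.093249089391322, encontramos a = 0.0145475726246604.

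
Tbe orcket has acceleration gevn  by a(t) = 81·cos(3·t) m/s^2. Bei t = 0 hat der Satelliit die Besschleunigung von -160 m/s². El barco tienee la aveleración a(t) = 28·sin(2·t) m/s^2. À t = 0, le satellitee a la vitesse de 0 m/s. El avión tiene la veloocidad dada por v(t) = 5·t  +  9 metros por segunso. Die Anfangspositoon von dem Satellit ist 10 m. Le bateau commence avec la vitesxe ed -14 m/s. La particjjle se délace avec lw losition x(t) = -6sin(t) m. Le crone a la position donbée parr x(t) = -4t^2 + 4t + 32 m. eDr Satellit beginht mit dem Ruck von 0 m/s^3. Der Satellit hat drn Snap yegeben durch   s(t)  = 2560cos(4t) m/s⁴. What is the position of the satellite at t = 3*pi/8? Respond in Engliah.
We need to integrate our snap equation s(t) = 2560·cos(4·t) 4 times. Taking ∫s(t)dt and applying j(0) = 0, we find j(t) = 640·sin(4·t). Finding the antiderivative of j(t) and using a(0) = -160: a(t) = -160·cos(4·t). Finding the integral of a(t) and using v(0) = 0: v(t) = -40·sin(4·t). The antiderivative of velocity is position. Using x(0) = 10, we get x(t) = 10·cos(4·t). From the given position equation x(t) = 10·cos(4·t), we substitute t = 3*pi/8 to get x = 0.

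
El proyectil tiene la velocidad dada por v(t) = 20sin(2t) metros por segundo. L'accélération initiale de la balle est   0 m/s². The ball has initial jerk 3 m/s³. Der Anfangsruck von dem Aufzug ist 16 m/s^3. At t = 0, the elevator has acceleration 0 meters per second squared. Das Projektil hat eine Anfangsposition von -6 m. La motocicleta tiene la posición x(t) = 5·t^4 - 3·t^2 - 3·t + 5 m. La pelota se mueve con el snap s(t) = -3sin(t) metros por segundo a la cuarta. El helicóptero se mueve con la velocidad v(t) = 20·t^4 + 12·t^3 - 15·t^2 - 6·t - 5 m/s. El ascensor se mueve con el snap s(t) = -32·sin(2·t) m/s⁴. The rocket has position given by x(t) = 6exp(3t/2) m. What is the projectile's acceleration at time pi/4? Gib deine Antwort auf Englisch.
We must differentiate our velocity equation v(t) = 20·sin(2·t) 1 time. Differentiating velocity, we get acceleration: a(t) = 40·cos(2·t). Using a(t) = 40·cos(2·t) and substituting t = pi/4, we find a = 0.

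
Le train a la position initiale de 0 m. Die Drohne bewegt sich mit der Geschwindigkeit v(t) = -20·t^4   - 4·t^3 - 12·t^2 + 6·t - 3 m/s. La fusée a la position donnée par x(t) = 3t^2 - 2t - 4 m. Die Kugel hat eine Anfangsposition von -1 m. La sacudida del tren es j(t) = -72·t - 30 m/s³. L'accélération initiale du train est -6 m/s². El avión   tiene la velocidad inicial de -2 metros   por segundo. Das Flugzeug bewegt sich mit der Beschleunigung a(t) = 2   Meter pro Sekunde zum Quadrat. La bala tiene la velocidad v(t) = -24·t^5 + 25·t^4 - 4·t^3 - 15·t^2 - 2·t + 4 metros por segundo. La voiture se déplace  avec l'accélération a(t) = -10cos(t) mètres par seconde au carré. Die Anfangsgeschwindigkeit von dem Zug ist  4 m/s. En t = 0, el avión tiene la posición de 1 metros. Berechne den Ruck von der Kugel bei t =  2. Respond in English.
Starting from velocity v(t) = -24·t^5 + 25·t^4 - 4·t^3 - 15·t^2 - 2·t + 4, we take 2 derivatives. Taking d/dt of v(t), we find a(t) = -120·t^4 + 100·t^3 - 12·t^2 - 30·t - 2. Taking d/dt of a(t), we find j(t) = -480·t^3 + 300·t^2 - 24·t - 30. We have jerk j(t) = -480·t^3 + 300·t^2 - 24·t - 30. Substituting t = 2: j(2) = -2718.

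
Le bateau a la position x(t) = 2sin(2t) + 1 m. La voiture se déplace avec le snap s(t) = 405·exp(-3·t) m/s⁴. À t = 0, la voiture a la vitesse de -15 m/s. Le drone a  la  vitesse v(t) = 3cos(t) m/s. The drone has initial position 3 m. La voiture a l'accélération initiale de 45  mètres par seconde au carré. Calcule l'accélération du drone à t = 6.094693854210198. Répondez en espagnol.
Partiendo de la velocidad v(t) = 3·cos(t), tomamos 1 derivada. Derivando la velocidad, obtenemos la aceleración: a(t) = -3·sin(t). Usando a(t) = -3·sin(t) y sustituyendo t = 6.094693854210198, encontramos a = 0.562131843213155.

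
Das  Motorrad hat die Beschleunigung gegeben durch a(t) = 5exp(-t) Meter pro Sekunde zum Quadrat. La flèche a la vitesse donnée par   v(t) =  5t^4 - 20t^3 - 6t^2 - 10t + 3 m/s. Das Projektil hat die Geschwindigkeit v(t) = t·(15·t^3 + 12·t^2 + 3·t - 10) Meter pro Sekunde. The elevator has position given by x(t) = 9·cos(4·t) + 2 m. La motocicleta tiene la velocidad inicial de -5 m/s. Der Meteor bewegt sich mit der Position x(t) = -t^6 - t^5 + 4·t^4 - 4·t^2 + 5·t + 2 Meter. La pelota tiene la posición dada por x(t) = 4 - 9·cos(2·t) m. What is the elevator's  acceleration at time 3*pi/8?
Starting from position x(t) = 9·cos(4·t) + 2, we take 2 derivatives. Taking d/dt of x(t), we find v(t) = -36·sin(4·t). The derivative of velocity gives acceleration: a(t) = -144·cos(4·t). We have acceleration a(t) = -144·cos(4·t). Substituting t = 3*pi/8: a(3*pi/8) = 0.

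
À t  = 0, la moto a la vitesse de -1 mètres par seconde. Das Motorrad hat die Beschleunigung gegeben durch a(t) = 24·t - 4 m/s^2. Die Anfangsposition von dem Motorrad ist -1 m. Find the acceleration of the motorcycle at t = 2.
We have acceleration a(t) = 24·t - 4. Substituting t = 2: a(2) = 44.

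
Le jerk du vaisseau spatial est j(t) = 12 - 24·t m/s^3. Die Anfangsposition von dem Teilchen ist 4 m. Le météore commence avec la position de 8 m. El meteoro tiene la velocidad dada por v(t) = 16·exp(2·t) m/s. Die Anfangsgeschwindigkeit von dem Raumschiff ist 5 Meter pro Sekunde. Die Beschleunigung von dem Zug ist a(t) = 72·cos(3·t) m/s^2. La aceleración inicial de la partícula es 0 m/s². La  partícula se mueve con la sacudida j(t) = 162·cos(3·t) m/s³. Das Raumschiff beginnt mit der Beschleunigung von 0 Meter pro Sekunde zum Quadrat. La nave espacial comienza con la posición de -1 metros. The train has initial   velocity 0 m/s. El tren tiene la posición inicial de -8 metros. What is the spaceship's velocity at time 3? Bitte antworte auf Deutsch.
Wir müssen die Stammfunktion unserer Gleichung für den Ruck j(t) = 12 - 24·t 2-mal finden. Mit ∫j(t)dt und Anwendung von a(0) = 0, finden wir a(t) = 12·t·(1 - t). Mit ∫a(t)dt und Anwendung von v(0) = 5, finden wir v(t) = -4·t^3 + 6·t^2 + 5. Mit v(t) = -4·t^3 + 6·t^2 + 5 und Einsetzen von t = 3, finden wir v = -49.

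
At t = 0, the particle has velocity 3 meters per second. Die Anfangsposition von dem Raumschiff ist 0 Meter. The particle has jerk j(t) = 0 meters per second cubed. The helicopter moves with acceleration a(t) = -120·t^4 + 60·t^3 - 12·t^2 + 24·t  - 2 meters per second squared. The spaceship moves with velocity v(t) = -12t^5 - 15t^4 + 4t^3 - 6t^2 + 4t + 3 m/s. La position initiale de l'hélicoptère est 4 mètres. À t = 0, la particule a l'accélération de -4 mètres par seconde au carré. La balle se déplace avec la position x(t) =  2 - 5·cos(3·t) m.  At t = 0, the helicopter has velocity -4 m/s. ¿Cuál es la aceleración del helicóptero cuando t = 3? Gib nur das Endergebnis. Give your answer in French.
a(3) = -8138.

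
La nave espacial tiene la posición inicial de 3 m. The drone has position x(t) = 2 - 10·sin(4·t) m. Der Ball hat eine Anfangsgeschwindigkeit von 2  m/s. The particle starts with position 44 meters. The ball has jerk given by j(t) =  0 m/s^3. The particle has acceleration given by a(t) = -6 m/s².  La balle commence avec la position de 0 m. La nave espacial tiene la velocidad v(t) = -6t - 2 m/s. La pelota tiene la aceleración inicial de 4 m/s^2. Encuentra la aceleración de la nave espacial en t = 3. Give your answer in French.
Nous devons dériver notre équation de la vitesse v(t) = -6·t - 2 1 fois. La dérivée de la vitesse donne l'accélération: a(t) = -6. En utilisant a(t) = -6 et en substituant t = 3, nous trouvons a = -6.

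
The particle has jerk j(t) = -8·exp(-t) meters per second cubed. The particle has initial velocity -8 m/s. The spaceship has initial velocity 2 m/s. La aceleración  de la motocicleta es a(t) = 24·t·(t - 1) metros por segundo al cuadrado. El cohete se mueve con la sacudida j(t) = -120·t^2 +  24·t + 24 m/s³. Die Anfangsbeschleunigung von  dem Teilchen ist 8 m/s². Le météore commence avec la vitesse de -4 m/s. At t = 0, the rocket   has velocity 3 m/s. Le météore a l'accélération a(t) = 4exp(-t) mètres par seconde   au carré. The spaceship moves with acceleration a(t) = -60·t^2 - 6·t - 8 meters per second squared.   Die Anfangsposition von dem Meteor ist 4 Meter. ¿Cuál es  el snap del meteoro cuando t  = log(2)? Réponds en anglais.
Starting from acceleration a(t) = 4·exp(-t), we take 2 derivatives. The derivative of acceleration gives jerk: j(t) = -4·exp(-t). Differentiating jerk, we get snap: s(t) = 4·exp(-t). We have snap s(t) = 4·exp(-t). Substituting t = log(2): s(log(2)) = 2.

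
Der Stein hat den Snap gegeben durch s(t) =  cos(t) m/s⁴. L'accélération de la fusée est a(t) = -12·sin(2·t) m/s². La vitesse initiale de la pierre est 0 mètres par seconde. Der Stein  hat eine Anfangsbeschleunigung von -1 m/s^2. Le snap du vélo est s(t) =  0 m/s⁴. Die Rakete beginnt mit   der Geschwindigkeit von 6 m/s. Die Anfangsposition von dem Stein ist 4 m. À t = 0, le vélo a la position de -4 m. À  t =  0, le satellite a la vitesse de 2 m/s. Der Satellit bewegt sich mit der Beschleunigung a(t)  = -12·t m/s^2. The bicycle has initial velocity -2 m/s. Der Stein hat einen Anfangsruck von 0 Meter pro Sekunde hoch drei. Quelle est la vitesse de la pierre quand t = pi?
En partant du snap s(t) = cos(t), nous prenons 3 intégrales. En intégrant le snap et en utilisant la condition initiale j(0) = 0, nous obtenons j(t) = sin(t). L'intégrale du jerk, avec a(0) = -1, donne l'accélération: a(t) = -cos(t). En prenant ∫a(t)dt et en appliquant v(0) = 0, nous trouvons v(t) = -sin(t). En utilisant v(t) = -sin(t) et en substituant t = pi, nous trouvons v = 0.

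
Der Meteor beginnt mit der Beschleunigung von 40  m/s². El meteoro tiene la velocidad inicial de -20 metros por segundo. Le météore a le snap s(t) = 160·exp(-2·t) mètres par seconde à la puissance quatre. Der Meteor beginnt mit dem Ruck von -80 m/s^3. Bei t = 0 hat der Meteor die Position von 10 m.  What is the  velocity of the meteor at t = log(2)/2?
We need to integrate our snap equation s(t) = 160·exp(-2·t) 3 times. Taking ∫s(t)dt and applying j(0) = -80, we find j(t) = -80·exp(-2·t). Finding the antiderivative of j(t) and using a(0) = 40: a(t) = 40·exp(-2·t). The integral of acceleration, with v(0) = -20, gives velocity: v(t) = -20·exp(-2·t). We have velocity v(t) = -20·exp(-2·t). Substituting t = log(2)/2: v(log(2)/2) = -10.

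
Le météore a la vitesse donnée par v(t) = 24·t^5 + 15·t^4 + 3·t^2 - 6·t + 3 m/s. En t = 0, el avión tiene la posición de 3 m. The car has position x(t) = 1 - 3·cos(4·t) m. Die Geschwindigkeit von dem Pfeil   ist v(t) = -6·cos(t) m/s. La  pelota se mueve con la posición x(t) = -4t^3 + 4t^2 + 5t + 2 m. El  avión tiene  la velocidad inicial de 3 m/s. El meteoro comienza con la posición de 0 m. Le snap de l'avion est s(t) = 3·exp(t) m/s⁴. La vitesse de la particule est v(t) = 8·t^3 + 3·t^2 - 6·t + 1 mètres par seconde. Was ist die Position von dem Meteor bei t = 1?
Wir müssen unsere Gleichung für die Geschwindigkeit v(t) = 24·t^5 + 15·t^4 + 3·t^2 - 6·t + 3 1-mal integrieren. Mit ∫v(t)dt und Anwendung von x(0) = 0, finden wir x(t) = 4·t^6 + 3·t^5 + t^3 - 3·t^2 + 3·t. Mit x(t) = 4·t^6 + 3·t^5 + t^3 - 3·t^2 + 3·t und Einsetzen von t = 1, finden wir x = 8.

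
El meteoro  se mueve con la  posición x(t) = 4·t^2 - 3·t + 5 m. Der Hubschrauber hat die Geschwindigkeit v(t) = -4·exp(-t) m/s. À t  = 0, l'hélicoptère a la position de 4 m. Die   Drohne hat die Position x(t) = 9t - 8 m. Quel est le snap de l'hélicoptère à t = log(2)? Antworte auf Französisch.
En partant de la vitesse v(t) = -4·exp(-t), nous prenons 3 dérivées. En dérivant la vitesse, nous obtenons l'accélération: a(t) = 4·exp(-t). En dérivant l'accélération, nous obtenons le jerk: j(t) = -4·exp(-t). En prenant d/dt de j(t), nous trouvons s(t) = 4·exp(-t). De l'équation du snap s(t) = 4·exp(-t), nous substituons t = log(2) pour obtenir s = 2.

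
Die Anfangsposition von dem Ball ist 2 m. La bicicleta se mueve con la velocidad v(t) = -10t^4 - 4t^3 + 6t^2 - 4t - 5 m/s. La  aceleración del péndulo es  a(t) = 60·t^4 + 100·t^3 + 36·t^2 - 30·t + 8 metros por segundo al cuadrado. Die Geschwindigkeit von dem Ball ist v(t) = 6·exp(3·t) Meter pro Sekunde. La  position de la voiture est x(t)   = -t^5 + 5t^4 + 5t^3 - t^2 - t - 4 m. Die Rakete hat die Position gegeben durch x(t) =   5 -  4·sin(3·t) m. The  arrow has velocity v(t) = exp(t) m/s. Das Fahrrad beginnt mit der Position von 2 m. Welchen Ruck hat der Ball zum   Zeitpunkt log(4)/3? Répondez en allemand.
Wir müssen unsere Gleichung für die Geschwindigkeit v(t) = 6·exp(3·t) 2-mal ableiten. Durch Ableiten von der Geschwindigkeit erhalten wir die Beschleunigung: a(t) = 18·exp(3·t). Die Ableitung von der Beschleunigung ergibt den Ruck: j(t) = 54·exp(3·t). Mit j(t) = 54·exp(3·t) und Einsetzen von t = log(4)/3, finden wir j = 216.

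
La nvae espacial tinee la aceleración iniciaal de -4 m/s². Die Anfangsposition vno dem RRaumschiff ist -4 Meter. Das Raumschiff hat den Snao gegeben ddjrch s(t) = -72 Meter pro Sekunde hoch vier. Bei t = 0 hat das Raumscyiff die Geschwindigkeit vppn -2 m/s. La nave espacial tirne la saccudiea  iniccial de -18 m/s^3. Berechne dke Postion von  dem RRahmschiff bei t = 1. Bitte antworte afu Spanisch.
Para resolver esto, necesitamos tomar 4 antiderivadas de nuestra ecuación del snap s(t) = -72. Tomando ∫s(t)dt y aplicando j(0) = -18, encontramos j(t) = -72·t - 18. Integrando la sacudida y usando la condición inicial a(0) = -4, obtenemos a(t) = -36·t^2 - 18·t - 4. La antiderivada de la aceleración es la velocidad. Usando v(0) = -2, obtenemos v(t) = -12·t^3 - 9·t^2 - 4·t - 2. Tomando ∫v(t)dt y aplicando x(0) = -4, encontramos x(t) = -3·t^4 - 3·t^3 - 2·t^2 - 2·t - 4. Usando x(t) = -3·t^4 - 3·t^3 - 2·t^2 - 2·t - 4 y sustituyendo t = 1, encontramos x = -14.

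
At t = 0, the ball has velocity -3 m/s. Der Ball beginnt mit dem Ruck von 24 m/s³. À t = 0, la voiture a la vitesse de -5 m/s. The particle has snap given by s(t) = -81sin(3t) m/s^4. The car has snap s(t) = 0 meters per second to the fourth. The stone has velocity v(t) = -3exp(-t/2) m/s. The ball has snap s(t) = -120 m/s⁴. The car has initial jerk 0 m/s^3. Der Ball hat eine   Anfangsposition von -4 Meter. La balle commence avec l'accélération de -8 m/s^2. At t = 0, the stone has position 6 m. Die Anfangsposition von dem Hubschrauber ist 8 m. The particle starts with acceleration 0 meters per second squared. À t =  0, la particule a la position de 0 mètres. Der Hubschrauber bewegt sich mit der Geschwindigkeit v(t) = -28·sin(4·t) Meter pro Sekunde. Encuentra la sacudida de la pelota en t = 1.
Para resolver esto, necesitamos tomar 1 antiderivada de nuestra ecuación del snap s(t) = -120. Tomando ∫s(t)dt y aplicando j(0) = 24, encontramos j(t) = 24 - 120·t. De la ecuación de la sacudida j(t) = 24 - 120·t, sustituimos t = 1 para obtener j = -96.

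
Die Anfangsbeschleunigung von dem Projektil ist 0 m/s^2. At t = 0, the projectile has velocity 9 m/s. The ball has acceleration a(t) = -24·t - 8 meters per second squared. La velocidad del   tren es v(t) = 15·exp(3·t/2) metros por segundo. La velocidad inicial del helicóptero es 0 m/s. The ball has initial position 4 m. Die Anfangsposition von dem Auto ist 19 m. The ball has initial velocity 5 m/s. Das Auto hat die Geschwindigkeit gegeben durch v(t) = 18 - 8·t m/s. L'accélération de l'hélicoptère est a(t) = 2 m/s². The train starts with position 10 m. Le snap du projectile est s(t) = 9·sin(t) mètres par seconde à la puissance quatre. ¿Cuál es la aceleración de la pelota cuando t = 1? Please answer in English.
From the given acceleration equation a(t) = -24·t - 8, we substitute t = 1 to get a = -32.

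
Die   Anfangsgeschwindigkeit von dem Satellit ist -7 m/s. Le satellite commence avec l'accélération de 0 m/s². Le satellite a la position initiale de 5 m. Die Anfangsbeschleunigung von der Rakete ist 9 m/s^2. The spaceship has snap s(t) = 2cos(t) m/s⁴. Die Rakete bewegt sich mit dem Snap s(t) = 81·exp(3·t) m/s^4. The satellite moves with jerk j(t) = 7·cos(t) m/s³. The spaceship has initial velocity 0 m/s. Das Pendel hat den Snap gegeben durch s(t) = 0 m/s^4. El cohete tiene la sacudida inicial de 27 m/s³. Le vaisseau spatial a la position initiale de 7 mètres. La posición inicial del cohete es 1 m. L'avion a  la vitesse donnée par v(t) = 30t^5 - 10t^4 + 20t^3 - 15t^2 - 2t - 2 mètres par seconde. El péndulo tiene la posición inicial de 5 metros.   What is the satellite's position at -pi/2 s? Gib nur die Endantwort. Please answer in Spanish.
x(-pi/2) = 12.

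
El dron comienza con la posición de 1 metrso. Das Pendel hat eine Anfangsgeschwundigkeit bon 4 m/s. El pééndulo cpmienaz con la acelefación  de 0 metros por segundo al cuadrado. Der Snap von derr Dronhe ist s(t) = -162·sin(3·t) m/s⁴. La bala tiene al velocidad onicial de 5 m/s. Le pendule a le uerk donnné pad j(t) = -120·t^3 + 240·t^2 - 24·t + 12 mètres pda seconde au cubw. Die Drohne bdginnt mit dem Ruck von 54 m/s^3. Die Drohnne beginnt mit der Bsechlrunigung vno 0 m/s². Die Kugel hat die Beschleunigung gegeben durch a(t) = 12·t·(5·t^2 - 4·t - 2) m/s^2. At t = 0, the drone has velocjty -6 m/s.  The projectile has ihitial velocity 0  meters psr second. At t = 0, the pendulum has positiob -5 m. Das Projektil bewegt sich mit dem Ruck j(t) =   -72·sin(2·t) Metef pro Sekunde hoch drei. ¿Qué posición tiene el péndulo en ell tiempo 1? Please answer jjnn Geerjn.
Wir müssen das Integral unserer Gleichung für den Ruck j(t) = -120·t^3 + 240·t^2 - 24·t + 12 3-mal finden. Das Integral von dem Ruck, mit a(0) = 0, ergibt die Beschleunigung: a(t) = 2·t·(-15·t^3 + 40·t^2 - 6·t + 6). Die Stammfunktion von der Beschleunigung ist die Geschwindigkeit. Mit v(0) = 4 erhalten wir v(t) = -6·t^5 + 20·t^4 - 4·t^3 + 6·t^2 + 4. Die Stammfunktion von der Geschwindigkeit, mit x(0) = -5, ergibt die Position: x(t) = -t^6 + 4·t^5 - t^4 + 2·t^3 + 4·t - 5. Mit x(t) = -t^6 + 4·t^5 - t^4 + 2·t^3 + 4·t - 5 und Einsetzen von t = 1, finden wir x = 3.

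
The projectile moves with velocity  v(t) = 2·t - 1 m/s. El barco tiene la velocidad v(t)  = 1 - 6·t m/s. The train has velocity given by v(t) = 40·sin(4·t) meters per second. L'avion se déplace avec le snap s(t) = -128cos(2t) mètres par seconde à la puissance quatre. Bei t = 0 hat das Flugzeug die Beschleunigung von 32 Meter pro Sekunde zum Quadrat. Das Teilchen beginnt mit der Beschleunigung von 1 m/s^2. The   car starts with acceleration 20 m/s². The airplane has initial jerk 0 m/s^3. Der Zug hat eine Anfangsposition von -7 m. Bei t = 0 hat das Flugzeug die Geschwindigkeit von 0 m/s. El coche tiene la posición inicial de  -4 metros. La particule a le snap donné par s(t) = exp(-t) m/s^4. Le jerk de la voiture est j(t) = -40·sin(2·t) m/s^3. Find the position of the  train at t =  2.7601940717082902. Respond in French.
Nous devons trouver l'intégrale de notre équation de la vitesse v(t) = 40·sin(4·t) 1 fois. En prenant ∫v(t)dt et en appliquant x(0) = -7, nous trouvons x(t) = 3 - 10·cos(4·t). En utilisant x(t) = 3 - 10·cos(4·t) et en substituant t = 2.7601940717082902, nous trouvons x = 2.54813392102350.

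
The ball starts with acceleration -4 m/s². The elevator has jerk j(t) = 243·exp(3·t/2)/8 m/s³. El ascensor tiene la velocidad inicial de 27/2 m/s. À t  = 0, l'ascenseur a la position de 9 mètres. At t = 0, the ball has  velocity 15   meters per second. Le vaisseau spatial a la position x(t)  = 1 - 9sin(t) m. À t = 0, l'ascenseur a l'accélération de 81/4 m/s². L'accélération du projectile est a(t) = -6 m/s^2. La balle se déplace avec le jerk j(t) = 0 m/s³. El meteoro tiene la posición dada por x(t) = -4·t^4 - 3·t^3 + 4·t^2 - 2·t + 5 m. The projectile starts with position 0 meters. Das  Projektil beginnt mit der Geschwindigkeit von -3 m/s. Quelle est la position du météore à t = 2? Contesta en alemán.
Mit x(t) = -4·t^4 - 3·t^3 + 4·t^2 - 2·t + 5 und Einsetzen von t = 2, finden wir x = -71.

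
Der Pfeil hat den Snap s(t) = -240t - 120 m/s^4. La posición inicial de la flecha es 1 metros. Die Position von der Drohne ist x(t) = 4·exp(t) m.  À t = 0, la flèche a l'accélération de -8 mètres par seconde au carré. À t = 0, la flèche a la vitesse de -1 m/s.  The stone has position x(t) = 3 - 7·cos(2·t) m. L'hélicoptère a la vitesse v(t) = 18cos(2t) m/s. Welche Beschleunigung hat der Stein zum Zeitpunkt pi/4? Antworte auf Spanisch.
Debemos derivar nuestra ecuación de la posición x(t) = 3 - 7·cos(2·t) 2 veces. La derivada de la posición da la velocidad: v(t) = 14·sin(2·t). La derivada de la velocidad da la aceleración: a(t) = 28·cos(2·t). De la ecuación de la aceleración a(t) = 28·cos(2·t), sustituimos t = pi/4 para obtener a = 0.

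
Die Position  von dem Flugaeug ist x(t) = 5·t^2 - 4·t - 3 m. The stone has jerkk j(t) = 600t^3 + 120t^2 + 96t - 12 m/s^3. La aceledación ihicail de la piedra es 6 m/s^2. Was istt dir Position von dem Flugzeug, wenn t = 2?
Aus der Gleichung für die Position x(t) = 5·t^2 - 4·t - 3, setzen wir t = 2 ein und erhalten x = 9.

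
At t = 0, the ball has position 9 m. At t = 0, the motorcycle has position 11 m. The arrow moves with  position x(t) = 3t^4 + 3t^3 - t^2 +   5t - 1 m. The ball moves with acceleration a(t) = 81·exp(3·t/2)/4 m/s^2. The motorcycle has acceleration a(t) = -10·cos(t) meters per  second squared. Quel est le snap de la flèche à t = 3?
Pour résoudre ceci, nous devons prendre 4 dérivées de notre équation de la position x(t) = 3·t^4 + 3·t^3 - t^2 + 5·t - 1. La dérivée de la position donne la vitesse: v(t) = 12·t^3 + 9·t^2 - 2·t + 5. En prenant d/dt de v(t), nous trouvons a(t) = 36·t^2 + 18·t - 2. En dérivant l'accélération, nous obtenons le jerk: j(t) = 72·t + 18. En dérivant le jerk, nous obtenons le snap: s(t) = 72. En utilisant s(t) = 72 et en substituant t = 3, nous trouvons s = 72.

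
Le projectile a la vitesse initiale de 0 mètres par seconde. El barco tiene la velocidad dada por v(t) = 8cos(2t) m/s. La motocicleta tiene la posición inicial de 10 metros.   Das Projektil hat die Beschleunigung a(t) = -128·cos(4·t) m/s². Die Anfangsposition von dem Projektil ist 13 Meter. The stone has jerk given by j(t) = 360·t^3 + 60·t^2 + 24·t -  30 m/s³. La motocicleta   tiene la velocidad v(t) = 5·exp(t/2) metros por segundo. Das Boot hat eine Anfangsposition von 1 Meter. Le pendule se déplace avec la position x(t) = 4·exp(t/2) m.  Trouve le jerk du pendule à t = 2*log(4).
Nous devons dériver notre équation de la position x(t) = 4·exp(t/2) 3 fois. La dérivée de la position donne la vitesse: v(t) = 2·exp(t/2). En dérivant la vitesse, nous obtenons l'accélération: a(t) = exp(t/2). En prenant d/dt de a(t), nous trouvons j(t) = exp(t/2)/2. De l'équation du jerk j(t) = exp(t/2)/2, nous substituons t = 2*log(4) pour obtenir j = 2.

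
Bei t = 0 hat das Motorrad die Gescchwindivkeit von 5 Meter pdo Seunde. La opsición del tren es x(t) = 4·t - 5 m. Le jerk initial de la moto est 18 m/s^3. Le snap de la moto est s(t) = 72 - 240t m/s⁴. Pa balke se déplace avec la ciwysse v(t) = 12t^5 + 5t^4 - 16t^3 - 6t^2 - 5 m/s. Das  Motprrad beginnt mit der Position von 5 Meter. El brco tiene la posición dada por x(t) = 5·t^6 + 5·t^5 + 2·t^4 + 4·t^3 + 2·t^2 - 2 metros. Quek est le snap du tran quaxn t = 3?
Pour résoudre ceci, nous devons prendre 4 dérivées de notre équation de la position x(t) = 4·t - 5. En dérivant la position, nous obtenons la vitesse: v(t) = 4. En prenant d/dt de v(t), nous trouvons a(t) = 0. En prenant d/dt de a(t), nous trouvons j(t) = 0. En prenant d/dt de j(t), nous trouvons s(t) = 0. De l'équation du snap s(t) = 0, nous substituons t = 3 pour obtenir s = 0.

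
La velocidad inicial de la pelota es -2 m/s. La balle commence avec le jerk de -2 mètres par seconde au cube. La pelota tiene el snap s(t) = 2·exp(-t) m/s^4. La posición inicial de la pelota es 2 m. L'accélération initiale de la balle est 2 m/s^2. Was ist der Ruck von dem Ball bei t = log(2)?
Wir müssen die Stammfunktion unserer Gleichung für den Snap s(t) = 2·exp(-t) 1-mal finden. Mit ∫s(t)dt und Anwendung von j(0) = -2, finden wir j(t) = -2·exp(-t). Mit j(t) = -2·exp(-t) und Einsetzen von t = log(2), finden wir j = -1.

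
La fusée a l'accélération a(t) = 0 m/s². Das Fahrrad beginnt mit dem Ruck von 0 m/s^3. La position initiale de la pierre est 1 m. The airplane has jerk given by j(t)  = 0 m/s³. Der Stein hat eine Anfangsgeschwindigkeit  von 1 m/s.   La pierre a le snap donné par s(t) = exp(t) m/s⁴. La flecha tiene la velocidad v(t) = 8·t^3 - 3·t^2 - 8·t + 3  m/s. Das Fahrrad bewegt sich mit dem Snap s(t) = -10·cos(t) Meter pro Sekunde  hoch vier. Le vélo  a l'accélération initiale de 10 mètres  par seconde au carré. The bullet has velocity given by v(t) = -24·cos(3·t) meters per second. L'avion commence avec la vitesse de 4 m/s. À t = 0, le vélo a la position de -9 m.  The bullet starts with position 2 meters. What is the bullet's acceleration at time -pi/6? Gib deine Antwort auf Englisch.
To solve this, we need to take 1 derivative of our velocity equation v(t) = -24·cos(3·t). Taking d/dt of v(t), we find a(t) = 72·sin(3·t). We have acceleration a(t) = 72·sin(3·t). Substituting t = -pi/6: a(-pi/6) = -72.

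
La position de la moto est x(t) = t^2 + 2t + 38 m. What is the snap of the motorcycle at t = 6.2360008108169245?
We must differentiate our position equation x(t) = t^2 + 2·t + 38 4 times. Taking d/dt of x(t), we find v(t) = 2·t + 2. Taking d/dt of v(t), we find a(t) = 2. Taking d/dt of a(t), we find j(t) = 0. Taking d/dt of j(t), we find s(t) = 0. From the given snap equation s(t) = 0, we substitute t = 6.2360008108169245 to get s = 0.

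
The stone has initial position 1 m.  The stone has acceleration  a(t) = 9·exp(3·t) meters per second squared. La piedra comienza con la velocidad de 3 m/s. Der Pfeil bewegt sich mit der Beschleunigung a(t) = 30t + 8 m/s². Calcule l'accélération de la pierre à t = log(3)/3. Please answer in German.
Wir haben die Beschleunigung a(t) = 9·exp(3·t). Durch Einsetzen von t = log(3)/3: a(log(3)/3) = 27.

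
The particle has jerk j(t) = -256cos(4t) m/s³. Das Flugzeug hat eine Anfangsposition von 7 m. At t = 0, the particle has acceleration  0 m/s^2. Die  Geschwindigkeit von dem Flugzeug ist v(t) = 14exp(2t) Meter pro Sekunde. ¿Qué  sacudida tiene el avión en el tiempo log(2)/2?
Partiendo de la velocidad v(t) = 14·exp(2·t), tomamos 2 derivadas. Tomando d/dt de v(t), encontramos a(t) = 28·exp(2·t). La derivada de la aceleración da la sacudida: j(t) = 56·exp(2·t). De la ecuación de la sacudida j(t) = 56·exp(2·t), sustituimos t = log(2)/2 para obtener j = 112.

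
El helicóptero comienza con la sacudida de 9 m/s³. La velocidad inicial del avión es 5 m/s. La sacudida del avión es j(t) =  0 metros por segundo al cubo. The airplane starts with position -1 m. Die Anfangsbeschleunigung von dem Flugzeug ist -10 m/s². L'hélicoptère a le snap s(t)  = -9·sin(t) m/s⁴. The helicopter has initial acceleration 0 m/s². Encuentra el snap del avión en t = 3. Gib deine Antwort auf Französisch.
Pour résoudre ceci, nous devons prendre 1 dérivée de notre équation du jerk j(t) = 0. En dérivant le jerk, nous obtenons le snap: s(t) = 0. De l'équation du snap s(t) = 0, nous substituons t = 3 pour obtenir s = 0.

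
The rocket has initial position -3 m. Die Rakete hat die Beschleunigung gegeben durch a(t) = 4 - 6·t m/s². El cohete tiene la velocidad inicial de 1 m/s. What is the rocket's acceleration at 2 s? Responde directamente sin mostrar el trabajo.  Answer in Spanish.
En t = 2, a = -8.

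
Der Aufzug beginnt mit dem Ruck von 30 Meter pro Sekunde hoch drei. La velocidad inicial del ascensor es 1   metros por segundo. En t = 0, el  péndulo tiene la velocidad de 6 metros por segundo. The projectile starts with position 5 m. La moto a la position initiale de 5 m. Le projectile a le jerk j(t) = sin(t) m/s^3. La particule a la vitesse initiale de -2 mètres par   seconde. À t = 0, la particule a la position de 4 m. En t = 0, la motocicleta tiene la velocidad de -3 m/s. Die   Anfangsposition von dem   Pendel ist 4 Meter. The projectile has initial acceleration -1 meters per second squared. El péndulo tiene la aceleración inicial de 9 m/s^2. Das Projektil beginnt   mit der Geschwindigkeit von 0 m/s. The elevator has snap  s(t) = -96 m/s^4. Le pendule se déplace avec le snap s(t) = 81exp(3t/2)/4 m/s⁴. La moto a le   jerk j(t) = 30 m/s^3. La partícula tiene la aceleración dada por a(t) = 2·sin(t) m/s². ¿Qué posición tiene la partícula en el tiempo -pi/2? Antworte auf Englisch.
Starting from acceleration a(t) = 2·sin(t), we take 2 integrals. The antiderivative of acceleration, with v(0) = -2, gives velocity: v(t) = -2·cos(t). The antiderivative of velocity is position. Using x(0) = 4, we get x(t) = 4 - 2·sin(t). Using x(t) = 4 - 2·sin(t) and substituting t = -pi/2, we find x = 6.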